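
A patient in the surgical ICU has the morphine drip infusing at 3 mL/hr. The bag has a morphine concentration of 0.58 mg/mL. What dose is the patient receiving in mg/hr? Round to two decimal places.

Drug rate = 3 mL/hr × 0.58 mg/mL = 1.74 mg/hr

1.74 mg/hr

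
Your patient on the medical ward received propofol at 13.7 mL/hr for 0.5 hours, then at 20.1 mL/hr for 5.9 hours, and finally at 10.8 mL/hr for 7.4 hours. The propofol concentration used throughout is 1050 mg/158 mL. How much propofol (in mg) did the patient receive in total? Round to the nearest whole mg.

1365 mg

Concentration = 1050 mg ÷ 158 mL = 6.64557 mg/mL
Stage 1: 13.7 mL/hr × 0.5 hr = 6.85 mL → 6.85 mL × 6.64557 mg/mL = 45.52215 mg
Stage 2: 20.1 mL/hr × 5.9 hr = 118.59 mL → 118.59 mL × 6.64557 mg/mL = 788.0981 mg
Stage 3: 10.8 mL/hr × 7.4 hr = 79.92 mL → 79.92 mL × 6.64557 mg/mL = 531.1139 mg
Total = 45.52215 + 788.0981 + 531.1139 = 1364.734 mg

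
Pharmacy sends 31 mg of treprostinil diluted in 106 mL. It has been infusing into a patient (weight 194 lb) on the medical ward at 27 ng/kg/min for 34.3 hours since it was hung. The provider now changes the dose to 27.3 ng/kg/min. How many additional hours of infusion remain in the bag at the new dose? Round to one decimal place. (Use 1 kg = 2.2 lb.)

Initial rate:
Weight = 194 lb ÷ 2.2 lb/kg = 88.18182 kg
Dose = 27 ng/kg/min × 88.18182 kg = 2380.909 ng/min
2380.909 ng/min × 60 min/hr = 142854.5 ng/hr
Concentration = 31 mg ÷ 106 mL = 0.2924528 mg/mL = 292452.8 ng/mL
Rate = 142854.5 ng/hr ÷ 292452.8 ng/mL = 0.4884704 mL/hr
Volume infused so far = 0.4884704 mL/hr × 34.3 hr = 16.75453 mL
Volume remaining = 106 − 16.75453 = 89.24547 mL
New rate:
Dose = 27.3 ng/kg/min × 88.18182 kg = 2407.364 ng/min
2407.364 ng/min × 60 min/hr = 144441.8 ng/hr
Rate = 144441.8 ng/hr ÷ 292452.8 ng/mL = 0.4938978 mL/hr
Time remaining = 89.24547 mL ÷ 0.4938978 mL/hr = 180.6962 hr

180.7 hours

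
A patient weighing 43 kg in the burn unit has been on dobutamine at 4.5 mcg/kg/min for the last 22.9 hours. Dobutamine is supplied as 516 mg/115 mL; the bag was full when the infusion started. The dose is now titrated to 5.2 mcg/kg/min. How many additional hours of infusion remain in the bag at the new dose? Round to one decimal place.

Initial rate:
Dose = 4.5 mcg/kg/min × 43 kg = 193.5 mcg/min
193.5 mcg/min × 60 min/hr = 11610 mcg/hr
Concentration = 516 mg ÷ 115 mL = 4.486957 mg/mL = 4486.957 mcg/mL
Rate = 11610 mcg/hr ÷ 4486.957 mcg/mL = 2.5875 mL/hr
Volume infused so far = 2.5875 mL/hr × 22.9 hr = 59.25375 mL
Volume remaining = 115 − 59.25375 = 55.74625 mL
New rate:
Dose = 5.2 mcg/kg/min × 43 kg = 223.6 mcg/min
223.6 mcg/min × 60 min/hr = 13416 mcg/hr
Rate = 13416 mcg/hr ÷ 4486.957 mcg/mL = 2.99 mL/hr
Time remaining = 55.74625 mL ÷ 2.99 mL/hr = 18.64423 hr

18.6 hours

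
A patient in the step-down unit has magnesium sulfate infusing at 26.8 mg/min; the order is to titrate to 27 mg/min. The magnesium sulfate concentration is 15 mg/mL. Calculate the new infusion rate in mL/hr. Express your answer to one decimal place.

108.0 mL/hr

27 mg/min × 60 min/hr = 1620 mg/hr
Rate = 1620 mg/hr ÷ 15 mg/mL = 108 mL/hr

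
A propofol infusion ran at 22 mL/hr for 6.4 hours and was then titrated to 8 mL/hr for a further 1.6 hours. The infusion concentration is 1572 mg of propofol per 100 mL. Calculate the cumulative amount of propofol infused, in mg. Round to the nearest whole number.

2415 mg

Concentration = 1572 mg ÷ 100 mL = 15.72 mg/mL
Stage 1: 22 mL/hr × 6.4 hr = 140.8 mL → 140.8 mL × 15.72 mg/mL = 2213.376 mg
Stage 2: 8 mL/hr × 1.6 hr = 12.8 mL → 12.8 mL × 15.72 mg/mL = 201.216 mg
Total = 2213.376 + 201.216 = 2414.592 mg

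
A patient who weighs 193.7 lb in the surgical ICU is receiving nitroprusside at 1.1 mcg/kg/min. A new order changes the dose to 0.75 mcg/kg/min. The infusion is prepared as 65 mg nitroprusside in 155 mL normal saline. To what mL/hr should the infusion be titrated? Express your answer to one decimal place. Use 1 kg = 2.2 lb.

9.4 mL/hr

Weight = 193.7 lb ÷ 2.2 lb/kg = 88.04545 kg
Dose = 0.75 mcg/kg/min × 88.04545 kg = 66.03409 mcg/min
66.03409 mcg/min × 60 min/hr = 3962.045 mcg/hr
Concentration = 65 mg ÷ 155 mL = 0.4193548 mg/mL = 419.3548 mcg/mL
Rate = 3962.045 mcg/hr ÷ 419.3548 mcg/mL = 9.447955 mL/hr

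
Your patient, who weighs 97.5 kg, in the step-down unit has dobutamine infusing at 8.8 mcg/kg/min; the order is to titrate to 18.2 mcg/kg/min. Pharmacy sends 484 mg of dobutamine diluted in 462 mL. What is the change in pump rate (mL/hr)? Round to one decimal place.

52.5 mL/hr

At the current dose:
Dose = 8.8 mcg/kg/min × 97.5 kg = 858 mcg/min
858 mcg/min × 60 min/hr = 51480 mcg/hr
Concentration = 484 mg ÷ 462 mL = 1.047619 mg/mL = 1047.619 mcg/mL
Rate = 51480 mcg/hr ÷ 1047.619 mcg/mL = 49.14 mL/hr
At the new dose:
Dose = 18.2 mcg/kg/min × 97.5 kg = 1774.5 mcg/min
1774.5 mcg/min × 60 min/hr = 106470 mcg/hr
Rate = 106470 mcg/hr ÷ 1047.619 mcg/mL = 101.6305 mL/hr
Change = 101.6305 − 49.14 = 52.49045 mL/hr → 52.49045 mL/hr increase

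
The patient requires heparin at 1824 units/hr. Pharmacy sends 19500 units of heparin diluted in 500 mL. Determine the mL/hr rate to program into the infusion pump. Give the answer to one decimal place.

46.8 mL/hr

Concentration = 19500 units ÷ 500 mL = 39 units/mL
Rate = 1824 units/hr ÷ 39 units/mL = 46.76923 mL/hr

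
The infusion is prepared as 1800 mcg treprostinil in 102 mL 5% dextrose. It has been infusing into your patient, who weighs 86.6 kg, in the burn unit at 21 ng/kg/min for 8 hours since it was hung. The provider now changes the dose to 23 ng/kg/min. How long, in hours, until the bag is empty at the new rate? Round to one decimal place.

7.8 hours

Initial rate:
Dose = 21 ng/kg/min × 86.6 kg = 1818.6 ng/min
1818.6 ng/min × 60 min/hr = 109116 ng/hr
Concentration = 1800 mcg ÷ 102 mL = 17.64706 mcg/mL = 17647.06 ng/mL
Rate = 109116 ng/hr ÷ 17647.06 ng/mL = 6.18324 mL/hr
Volume infused so far = 6.18324 mL/hr × 8 hr = 49.46592 mL
Volume remaining = 102 − 49.46592 = 52.53408 mL
New rate:
Dose = 23 ng/kg/min × 86.6 kg = 1991.8 ng/min
1991.8 ng/min × 60 min/hr = 119508 ng/hr
Rate = 119508 ng/hr ÷ 17647.06 ng/mL = 6.77212 mL/hr
Time remaining = 52.53408 mL ÷ 6.77212 mL/hr = 7.757405 hr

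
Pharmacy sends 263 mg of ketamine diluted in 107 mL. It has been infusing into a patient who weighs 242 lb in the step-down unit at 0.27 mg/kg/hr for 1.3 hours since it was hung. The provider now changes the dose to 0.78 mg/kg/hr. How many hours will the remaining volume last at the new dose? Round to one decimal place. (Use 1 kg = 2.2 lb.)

2.6 hours

Initial rate:
Weight = 242 lb ÷ 2.2 lb/kg = 110 kg
Dose = 0.27 mg/kg/hr × 110 kg = 29.7 mg/hr
Concentration = 263 mg ÷ 107 mL = 2.457944 mg/mL
Rate = 29.7 mg/hr ÷ 2.457944 mg/mL = 12.08327 mL/hr
Volume infused so far = 12.08327 mL/hr × 1.3 hr = 15.70825 mL
Volume remaining = 107 − 15.70825 = 91.29175 mL
New rate:
Dose = 0.78 mg/kg/hr × 110 kg = 85.8 mg/hr
Rate = 85.8 mg/hr ÷ 2.457944 mg/mL = 34.90722 mL/hr
Time remaining = 91.29175 mL ÷ 34.90722 mL/hr = 2.615268 hr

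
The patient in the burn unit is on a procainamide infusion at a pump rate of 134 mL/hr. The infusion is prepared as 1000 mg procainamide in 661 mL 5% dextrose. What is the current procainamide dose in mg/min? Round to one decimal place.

Concentration = 1000 mg ÷ 661 mL = 1.512859 mg/mL
Drug rate = 134 mL/hr × 1.512859 mg/mL = 202.7231 mg/hr
202.7231 mg/hr ÷ 60 min/hr = 3.378719 mg/min

3.4 mg/min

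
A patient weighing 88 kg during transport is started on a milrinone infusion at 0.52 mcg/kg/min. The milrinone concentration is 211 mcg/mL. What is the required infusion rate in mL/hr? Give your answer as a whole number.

Dose = 0.52 mcg/kg/min × 88 kg = 45.76 mcg/min
45.76 mcg/min × 60 min/hr = 2745.6 mcg/hr
Rate = 2745.6 mcg/hr ÷ 211 mcg/mL = 13.01232 mL/hr

13 mL/hr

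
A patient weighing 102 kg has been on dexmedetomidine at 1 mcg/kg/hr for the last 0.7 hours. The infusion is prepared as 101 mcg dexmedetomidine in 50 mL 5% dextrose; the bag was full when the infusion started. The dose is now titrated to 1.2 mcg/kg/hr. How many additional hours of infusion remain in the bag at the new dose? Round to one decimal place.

Initial rate:
Dose = 1 mcg/kg/hr × 102 kg = 102 mcg/hr
Concentration = 101 mcg ÷ 50 mL = 2.02 mcg/mL
Rate = 102 mcg/hr ÷ 2.02 mcg/mL = 50.49505 mL/hr
Volume infused so far = 50.49505 mL/hr × 0.7 hr = 35.34653 mL
Volume remaining = 50 − 35.34653 = 14.65347 mL
New rate:
Dose = 1.2 mcg/kg/hr × 102 kg = 122.4 mcg/hr
Rate = 122.4 mcg/hr ÷ 2.02 mcg/mL = 60.59406 mL/hr
Time remaining = 14.65347 mL ÷ 60.59406 mL/hr = 0.2418301 hr

0.2 hours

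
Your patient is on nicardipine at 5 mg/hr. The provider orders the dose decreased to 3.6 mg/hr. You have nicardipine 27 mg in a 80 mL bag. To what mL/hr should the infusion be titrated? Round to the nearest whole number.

Concentration = 27 mg ÷ 80 mL = 0.3375 mg/mL
Rate = 3.6 mg/hr ÷ 0.3375 mg/mL = 10.66667 mL/hr

11 mL/hr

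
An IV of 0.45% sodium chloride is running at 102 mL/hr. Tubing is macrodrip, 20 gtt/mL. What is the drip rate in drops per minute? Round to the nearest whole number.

102 mL/hr ÷ 60 min/hr = 1.7 mL/min
1.7 mL/min × 20 gtt/mL = 34 gtt/min

34 gtt/min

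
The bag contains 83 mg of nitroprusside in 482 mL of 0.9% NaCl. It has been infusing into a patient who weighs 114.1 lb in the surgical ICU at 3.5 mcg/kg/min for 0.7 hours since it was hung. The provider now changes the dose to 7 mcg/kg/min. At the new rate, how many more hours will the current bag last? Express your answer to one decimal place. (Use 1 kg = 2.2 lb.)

Initial rate:
Weight = 114.1 lb ÷ 2.2 lb/kg = 51.86364 kg
Dose = 3.5 mcg/kg/min × 51.86364 kg = 181.5227 mcg/min
181.5227 mcg/min × 60 min/hr = 10891.36 mcg/hr
Concentration = 83 mg ÷ 482 mL = 0.1721992 mg/mL = 172.1992 mcg/mL
Rate = 10891.36 mcg/hr ÷ 172.1992 mcg/mL = 63.24864 mL/hr
Volume infused so far = 63.24864 mL/hr × 0.7 hr = 44.27405 mL
Volume remaining = 482 − 44.27405 = 437.726 mL
New rate:
Dose = 7 mcg/kg/min × 51.86364 kg = 363.0455 mcg/min
363.0455 mcg/min × 60 min/hr = 21782.73 mcg/hr
Rate = 21782.73 mcg/hr ÷ 172.1992 mcg/mL = 126.4973 mL/hr
Time remaining = 437.726 mL ÷ 126.4973 mL/hr = 3.460358 hr

3.5 hours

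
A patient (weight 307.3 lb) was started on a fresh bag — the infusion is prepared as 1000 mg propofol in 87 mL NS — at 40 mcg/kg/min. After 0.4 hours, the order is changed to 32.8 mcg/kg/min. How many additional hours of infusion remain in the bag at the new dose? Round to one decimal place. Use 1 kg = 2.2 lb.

Initial rate:
Weight = 307.3 lb ÷ 2.2 lb/kg = 139.6818 kg
Dose = 40 mcg/kg/min × 139.6818 kg = 5587.273 mcg/min
5587.273 mcg/min × 60 min/hr = 335236.4 mcg/hr
Concentration = 1000 mg ÷ 87 mL = 11.49425 mg/mL = 11494.25 mcg/mL
Rate = 335236.4 mcg/hr ÷ 11494.25 mcg/mL = 29.16556 mL/hr
Volume infused so far = 29.16556 mL/hr × 0.4 hr = 11.66623 mL
Volume remaining = 87 − 11.66623 = 75.33377 mL
New rate:
Dose = 32.8 mcg/kg/min × 139.6818 kg = 4581.564 mcg/min
4581.564 mcg/min × 60 min/hr = 274893.8 mcg/hr
Rate = 274893.8 mcg/hr ÷ 11494.25 mcg/mL = 23.91576 mL/hr
Time remaining = 75.33377 mL ÷ 23.91576 mL/hr = 3.149963 hr

3.1 hours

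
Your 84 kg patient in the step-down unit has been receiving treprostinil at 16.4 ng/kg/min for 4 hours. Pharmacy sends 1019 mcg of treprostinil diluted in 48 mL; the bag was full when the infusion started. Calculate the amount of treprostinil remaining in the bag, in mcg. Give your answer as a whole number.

Dose = 16.4 ng/kg/min × 84 kg = 1377.6 ng/min
1377.6 ng/min × 60 min/hr = 82656 ng/hr
Concentration = 1019 mcg ÷ 48 mL = 21.22917 mcg/mL = 21229.17 ng/mL
Rate = 82656 ng/hr ÷ 21229.17 ng/mL = 3.893511 mL/hr
Volume infused = 3.893511 mL/hr × 4 hr = 15.57405 mL
Volume remaining = 48 − 15.57405 = 32.42595 mL
Drug remaining = 32.42595 mL × 21229.17 ng/mL = 688376 ng = 688.376 mcg

688 mcg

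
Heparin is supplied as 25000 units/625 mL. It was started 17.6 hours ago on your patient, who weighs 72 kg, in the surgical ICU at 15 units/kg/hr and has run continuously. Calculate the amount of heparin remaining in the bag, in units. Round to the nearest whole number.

5992 units

Dose = 15 units/kg/hr × 72 kg = 1080 units/hr
Concentration = 25000 units ÷ 625 mL = 40 units/mL
Rate = 1080 units/hr ÷ 40 units/mL = 27 mL/hr
Volume infused = 27 mL/hr × 17.6 hr = 475.2 mL
Volume remaining = 625 − 475.2 = 149.8 mL
Drug remaining = 149.8 mL × 40 units/mL = 5992 units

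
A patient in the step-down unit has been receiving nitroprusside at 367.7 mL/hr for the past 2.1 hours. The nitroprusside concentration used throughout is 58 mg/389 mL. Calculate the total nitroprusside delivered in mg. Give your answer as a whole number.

Concentration = 58 mg ÷ 389 mL = 0.1491003 mg/mL = 149.1003 mcg/mL
Drug rate = 367.7 mL/hr × 149.1003 mcg/mL = 54824.16 mcg/hr
Total = 54824.16 mcg/hr × 2.1 hr = 115130.7 mcg = 115.1307 mg

115 mg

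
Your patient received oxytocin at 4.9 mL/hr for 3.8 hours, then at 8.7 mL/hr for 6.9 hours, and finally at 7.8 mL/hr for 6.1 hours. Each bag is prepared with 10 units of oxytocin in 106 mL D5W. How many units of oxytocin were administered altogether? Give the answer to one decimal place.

11.9 units

Concentration = 10 units ÷ 106 mL = 0.09433962 units/mL
Stage 1: 4.9 mL/hr × 3.8 hr = 18.62 mL → 18.62 mL × 0.09433962 units/mL = 1.756604 units
Stage 2: 8.7 mL/hr × 6.9 hr = 60.03 mL → 60.03 mL × 0.09433962 units/mL = 5.663208 units
Stage 3: 7.8 mL/hr × 6.1 hr = 47.58 mL → 47.58 mL × 0.09433962 units/mL = 4.488679 units
Total = 1.756604 + 5.663208 + 4.488679 = 11.90849 units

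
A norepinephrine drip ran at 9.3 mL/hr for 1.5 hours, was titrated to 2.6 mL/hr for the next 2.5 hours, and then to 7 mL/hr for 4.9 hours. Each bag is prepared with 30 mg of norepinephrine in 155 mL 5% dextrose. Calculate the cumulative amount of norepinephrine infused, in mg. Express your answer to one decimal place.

10.6 mg

Concentration = 30 mg ÷ 155 mL = 0.1935484 mg/mL
Stage 1: 9.3 mL/hr × 1.5 hr = 13.95 mL → 13.95 mL × 0.1935484 mg/mL = 2.7 mg
Stage 2: 2.6 mL/hr × 2.5 hr = 6.5 mL → 6.5 mL × 0.1935484 mg/mL = 1.258065 mg
Stage 3: 7 mL/hr × 4.9 hr = 34.3 mL → 34.3 mL × 0.1935484 mg/mL = 6.63871 mg
Total = 2.7 + 1.258065 + 6.63871 = 10.59677 mg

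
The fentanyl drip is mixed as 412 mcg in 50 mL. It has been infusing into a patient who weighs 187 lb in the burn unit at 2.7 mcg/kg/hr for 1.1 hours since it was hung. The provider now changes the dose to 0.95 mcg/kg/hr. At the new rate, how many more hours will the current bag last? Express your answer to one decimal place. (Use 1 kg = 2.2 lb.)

2.0 hours

Initial rate:
Weight = 187 lb ÷ 2.2 lb/kg = 85 kg
Dose = 2.7 mcg/kg/hr × 85 kg = 229.5 mcg/hr
Concentration = 412 mcg ÷ 50 mL = 8.24 mcg/mL
Rate = 229.5 mcg/hr ÷ 8.24 mcg/mL = 27.85194 mL/hr
Volume infused so far = 27.85194 mL/hr × 1.1 hr = 30.63714 mL
Volume remaining = 50 − 30.63714 = 19.36286 mL
New rate:
Dose = 0.95 mcg/kg/hr × 85 kg = 80.75 mcg/hr
Rate = 80.75 mcg/hr ÷ 8.24 mcg/mL = 9.799757 mL/hr
Time remaining = 19.36286 mL ÷ 9.799757 mL/hr = 1.975851 hr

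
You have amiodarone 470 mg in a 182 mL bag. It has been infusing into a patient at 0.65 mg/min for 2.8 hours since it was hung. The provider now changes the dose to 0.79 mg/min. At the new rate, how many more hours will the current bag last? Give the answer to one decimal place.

Initial rate:
0.65 mg/min × 60 min/hr = 39 mg/hr
Concentration = 470 mg ÷ 182 mL = 2.582418 mg/mL
Rate = 39 mg/hr ÷ 2.582418 mg/mL = 15.10213 mL/hr
Volume infused so far = 15.10213 mL/hr × 2.8 hr = 42.28596 mL
Volume remaining = 182 − 42.28596 = 139.714 mL
New rate:
0.79 mg/min × 60 min/hr = 47.4 mg/hr
Rate = 47.4 mg/hr ÷ 2.582418 mg/mL = 18.35489 mL/hr
Time remaining = 139.714 mL ÷ 18.35489 mL/hr = 7.611814 hr

7.6 hours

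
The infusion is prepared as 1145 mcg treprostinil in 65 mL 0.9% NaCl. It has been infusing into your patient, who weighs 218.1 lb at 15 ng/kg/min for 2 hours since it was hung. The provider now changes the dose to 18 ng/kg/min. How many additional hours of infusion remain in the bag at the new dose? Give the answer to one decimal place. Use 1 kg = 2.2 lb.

9.0 hours

Initial rate:
Weight = 218.1 lb ÷ 2.2 lb/kg = 99.13636 kg
Dose = 15 ng/kg/min × 99.13636 kg = 1487.045 ng/min
1487.045 ng/min × 60 min/hr = 89222.73 ng/hr
Concentration = 1145 mcg ÷ 65 mL = 17.61538 mcg/mL = 17615.38 ng/mL
Rate = 89222.73 ng/hr ÷ 17615.38 ng/mL = 5.065046 mL/hr
Volume infused so far = 5.065046 mL/hr × 2 hr = 10.13009 mL
Volume remaining = 65 − 10.13009 = 54.86991 mL
New rate:
Dose = 18 ng/kg/min × 99.13636 kg = 1784.455 ng/min
1784.455 ng/min × 60 min/hr = 107067.3 ng/hr
Rate = 107067.3 ng/hr ÷ 17615.38 ng/mL = 6.078055 mL/hr
Time remaining = 54.86991 mL ÷ 6.078055 mL/hr = 9.027544 hr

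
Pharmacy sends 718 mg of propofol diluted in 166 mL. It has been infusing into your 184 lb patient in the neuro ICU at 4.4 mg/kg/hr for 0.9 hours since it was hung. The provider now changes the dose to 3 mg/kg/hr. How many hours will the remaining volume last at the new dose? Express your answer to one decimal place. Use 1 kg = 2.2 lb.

Initial rate:
Weight = 184 lb ÷ 2.2 lb/kg = 83.63636 kg
Dose = 4.4 mg/kg/hr × 83.63636 kg = 368 mg/hr
Concentration = 718 mg ÷ 166 mL = 4.325301 mg/mL
Rate = 368 mg/hr ÷ 4.325301 mg/mL = 85.08078 mL/hr
Volume infused so far = 85.08078 mL/hr × 0.9 hr = 76.5727 mL
Volume remaining = 166 − 76.5727 = 89.4273 mL
New rate:
Dose = 3 mg/kg/hr × 83.63636 kg = 250.9091 mg/hr
Rate = 250.9091 mg/hr ÷ 4.325301 mg/mL = 58.00962 mL/hr
Time remaining = 89.4273 mL ÷ 58.00962 mL/hr = 1.541594 hr

1.5 hours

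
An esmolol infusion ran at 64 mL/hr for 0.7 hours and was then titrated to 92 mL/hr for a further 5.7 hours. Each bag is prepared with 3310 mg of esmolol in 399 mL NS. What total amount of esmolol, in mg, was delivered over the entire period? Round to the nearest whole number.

4722 mg

Concentration = 3310 mg ÷ 399 mL = 8.295739 mg/mL
Stage 1: 64 mL/hr × 0.7 hr = 44.8 mL → 44.8 mL × 8.295739 mg/mL = 371.6491 mg
Stage 2: 92 mL/hr × 5.7 hr = 524.4 mL → 524.4 mL × 8.295739 mg/mL = 4350.286 mg
Total = 371.6491 + 4350.286 = 4721.935 mg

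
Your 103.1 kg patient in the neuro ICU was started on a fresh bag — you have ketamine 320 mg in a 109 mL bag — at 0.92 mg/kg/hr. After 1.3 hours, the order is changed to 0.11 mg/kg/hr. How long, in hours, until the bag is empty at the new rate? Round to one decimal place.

17.3 hours

Initial rate:
Dose = 0.92 mg/kg/hr × 103.1 kg = 94.852 mg/hr
Concentration = 320 mg ÷ 109 mL = 2.93578 mg/mL
Rate = 94.852 mg/hr ÷ 2.93578 mg/mL = 32.30896 mL/hr
Volume infused so far = 32.30896 mL/hr × 1.3 hr = 42.00165 mL
Volume remaining = 109 − 42.00165 = 66.99835 mL
New rate:
Dose = 0.11 mg/kg/hr × 103.1 kg = 11.341 mg/hr
Rate = 11.341 mg/hr ÷ 2.93578 mg/mL = 3.863028 mL/hr
Time remaining = 66.99835 mL ÷ 3.863028 mL/hr = 17.34348 hr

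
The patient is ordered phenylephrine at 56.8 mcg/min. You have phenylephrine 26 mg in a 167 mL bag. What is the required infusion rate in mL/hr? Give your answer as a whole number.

56.8 mcg/min × 60 min/hr = 3408 mcg/hr
Concentration = 26 mg ÷ 167 mL = 0.1556886 mg/mL = 155.6886 mcg/mL
Rate = 3408 mcg/hr ÷ 155.6886 mcg/mL = 21.88985 mL/hr

22 mL/hr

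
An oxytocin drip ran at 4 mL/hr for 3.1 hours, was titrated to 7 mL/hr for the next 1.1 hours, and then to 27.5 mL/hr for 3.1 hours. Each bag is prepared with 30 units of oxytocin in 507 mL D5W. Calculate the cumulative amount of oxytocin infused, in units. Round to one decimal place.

6.2 units

Concentration = 30 units ÷ 507 mL = 0.0591716 units/mL
Stage 1: 4 mL/hr × 3.1 hr = 12.4 mL → 12.4 mL × 0.0591716 units/mL = 0.7337278 units
Stage 2: 7 mL/hr × 1.1 hr = 7.7 mL → 7.7 mL × 0.0591716 units/mL = 0.4556213 units
Stage 3: 27.5 mL/hr × 3.1 hr = 85.25 mL → 85.25 mL × 0.0591716 units/mL = 5.044379 units
Total = 0.7337278 + 0.4556213 + 5.044379 = 6.233728 units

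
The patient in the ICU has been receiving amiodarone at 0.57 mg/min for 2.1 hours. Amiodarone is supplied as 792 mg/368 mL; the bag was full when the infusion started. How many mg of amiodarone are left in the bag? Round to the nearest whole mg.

0.57 mg/min × 60 min/hr = 34.2 mg/hr
Concentration = 792 mg ÷ 368 mL = 2.152174 mg/mL
Rate = 34.2 mg/hr ÷ 2.152174 mg/mL = 15.89091 mL/hr
Volume infused = 15.89091 mL/hr × 2.1 hr = 33.37091 mL
Volume remaining = 368 − 33.37091 = 334.6291 mL
Drug remaining = 334.6291 mL × 2.152174 mg/mL = 720.18 mg

720 mg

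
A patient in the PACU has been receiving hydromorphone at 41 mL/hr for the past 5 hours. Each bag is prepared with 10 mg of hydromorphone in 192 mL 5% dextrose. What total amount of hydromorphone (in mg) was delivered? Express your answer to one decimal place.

10.7 mg

Concentration = 10 mg ÷ 192 mL = 0.05208333 mg/mL
Drug rate = 41 mL/hr × 0.05208333 mg/mL = 2.135417 mg/hr
Total = 2.135417 mg/hr × 5 hr = 10.67708 mg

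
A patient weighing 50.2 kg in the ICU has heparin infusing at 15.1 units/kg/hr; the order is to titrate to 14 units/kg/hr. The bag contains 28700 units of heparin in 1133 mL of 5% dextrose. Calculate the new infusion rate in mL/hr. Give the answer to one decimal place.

Dose = 14 units/kg/hr × 50.2 kg = 702.8 units/hr
Concentration = 28700 units ÷ 1133 mL = 25.33098 units/mL
Rate = 702.8 units/hr ÷ 25.33098 units/mL = 27.74468 mL/hr

27.7 mL/hr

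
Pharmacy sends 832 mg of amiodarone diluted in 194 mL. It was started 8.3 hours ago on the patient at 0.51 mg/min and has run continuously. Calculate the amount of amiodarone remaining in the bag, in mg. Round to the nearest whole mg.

0.51 mg/min × 60 min/hr = 30.6 mg/hr
Concentration = 832 mg ÷ 194 mL = 4.28866 mg/mL
Rate = 30.6 mg/hr ÷ 4.28866 mg/mL = 7.135096 mL/hr
Volume infused = 7.135096 mL/hr × 8.3 hr = 59.2213 mL
Volume remaining = 194 − 59.2213 = 134.7787 mL
Drug remaining = 134.7787 mL × 4.28866 mg/mL = 578.02 mg

578 mg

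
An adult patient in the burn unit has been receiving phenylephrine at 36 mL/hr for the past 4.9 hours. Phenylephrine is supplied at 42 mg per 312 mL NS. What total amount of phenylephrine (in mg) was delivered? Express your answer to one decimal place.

Concentration = 42 mg ÷ 312 mL = 0.1346154 mg/mL = 134.6154 mcg/mL
Drug rate = 36 mL/hr × 134.6154 mcg/mL = 4846.154 mcg/hr
Total = 4846.154 mcg/hr × 4.9 hr = 23746.15 mcg = 23.74615 mg

23.7 mg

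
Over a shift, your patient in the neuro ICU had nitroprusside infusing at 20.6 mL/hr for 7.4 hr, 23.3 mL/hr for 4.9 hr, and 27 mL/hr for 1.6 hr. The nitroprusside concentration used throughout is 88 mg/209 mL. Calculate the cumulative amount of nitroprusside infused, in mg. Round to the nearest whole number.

130 mg

Concentration = 88 mg ÷ 209 mL = 0.4210526 mg/mL
Stage 1: 20.6 mL/hr × 7.4 hr = 152.44 mL → 152.44 mL × 0.4210526 mg/mL = 64.18526 mg
Stage 2: 23.3 mL/hr × 4.9 hr = 114.17 mL → 114.17 mL × 0.4210526 mg/mL = 48.07158 mg
Stage 3: 27 mL/hr × 1.6 hr = 43.2 mL → 43.2 mL × 0.4210526 mg/mL = 18.18947 mg
Total = 64.18526 + 48.07158 + 18.18947 = 130.4463 mg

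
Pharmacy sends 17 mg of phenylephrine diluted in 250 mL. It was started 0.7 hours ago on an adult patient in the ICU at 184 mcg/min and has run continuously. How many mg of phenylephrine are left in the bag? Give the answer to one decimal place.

184 mcg/min × 60 min/hr = 11040 mcg/hr
Concentration = 17 mg ÷ 250 mL = 0.068 mg/mL = 68 mcg/mL
Rate = 11040 mcg/hr ÷ 68 mcg/mL = 162.3529 mL/hr
Volume infused = 162.3529 mL/hr × 0.7 hr = 113.6471 mL
Volume remaining = 250 − 113.6471 = 136.3529 mL
Drug remaining = 136.3529 mL × 68 mcg/mL = 9272 mcg = 9.272 mg

9.3 mg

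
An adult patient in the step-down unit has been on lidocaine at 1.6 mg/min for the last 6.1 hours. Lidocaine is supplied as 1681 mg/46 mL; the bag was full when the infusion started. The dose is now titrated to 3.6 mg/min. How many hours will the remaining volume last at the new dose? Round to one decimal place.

Initial rate:
1.6 mg/min × 60 min/hr = 96 mg/hr
Concentration = 1681 mg ÷ 46 mL = 36.54348 mg/mL
Rate = 96 mg/hr ÷ 36.54348 mg/mL = 2.627008 mL/hr
Volume infused so far = 2.627008 mL/hr × 6.1 hr = 16.02475 mL
Volume remaining = 46 − 16.02475 = 29.97525 mL
New rate:
3.6 mg/min × 60 min/hr = 216 mg/hr
Rate = 216 mg/hr ÷ 36.54348 mg/mL = 5.910767 mL/hr
Time remaining = 29.97525 mL ÷ 5.910767 mL/hr = 5.071296 hr

5.1 hours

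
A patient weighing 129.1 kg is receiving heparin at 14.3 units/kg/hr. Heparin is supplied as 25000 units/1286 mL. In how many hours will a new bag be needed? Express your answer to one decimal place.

13.5 hours

Dose = 14.3 units/kg/hr × 129.1 kg = 1846.13 units/hr
Concentration = 25000 units ÷ 1286 mL = 19.44012 units/mL
Rate = 1846.13 units/hr ÷ 19.44012 units/mL = 94.96493 mL/hr
Duration = 1286 mL ÷ 94.96493 mL/hr = 13.54184 hr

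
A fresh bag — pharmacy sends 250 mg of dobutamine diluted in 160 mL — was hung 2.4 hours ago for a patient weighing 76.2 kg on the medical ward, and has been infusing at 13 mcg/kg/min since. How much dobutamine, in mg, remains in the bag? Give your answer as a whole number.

107 mg

Dose = 13 mcg/kg/min × 76.2 kg = 990.6 mcg/min
990.6 mcg/min × 60 min/hr = 59436 mcg/hr
Concentration = 250 mg ÷ 160 mL = 1.5625 mg/mL = 1562.5 mcg/mL
Rate = 59436 mcg/hr ÷ 1562.5 mcg/mL = 38.03904 mL/hr
Volume infused = 38.03904 mL/hr × 2.4 hr = 91.2937 mL
Volume remaining = 160 − 91.2937 = 68.7063 mL
Drug remaining = 68.7063 mL × 1562.5 mcg/mL = 107353.6 mcg = 107.3536 mg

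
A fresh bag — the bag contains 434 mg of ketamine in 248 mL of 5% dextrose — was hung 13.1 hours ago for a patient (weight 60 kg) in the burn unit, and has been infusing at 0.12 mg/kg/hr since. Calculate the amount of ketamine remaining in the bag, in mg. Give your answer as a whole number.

340 mg

Dose = 0.12 mg/kg/hr × 60 kg = 7.2 mg/hr
Concentration = 434 mg ÷ 248 mL = 1.75 mg/mL
Rate = 7.2 mg/hr ÷ 1.75 mg/mL = 4.114286 mL/hr
Volume infused = 4.114286 mL/hr × 13.1 hr = 53.89714 mL
Volume remaining = 248 − 53.89714 = 194.1029 mL
Drug remaining = 194.1029 mL × 1.75 mg/mL = 339.68 mg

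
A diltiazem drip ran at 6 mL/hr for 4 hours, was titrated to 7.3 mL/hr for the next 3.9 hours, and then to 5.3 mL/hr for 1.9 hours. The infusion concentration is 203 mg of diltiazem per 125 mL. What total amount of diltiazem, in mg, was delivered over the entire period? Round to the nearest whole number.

102 mg

Concentration = 203 mg ÷ 125 mL = 1.624 mg/mL
Stage 1: 6 mL/hr × 4 hr = 24 mL → 24 mL × 1.624 mg/mL = 38.976 mg
Stage 2: 7.3 mL/hr × 3.9 hr = 28.47 mL → 28.47 mL × 1.624 mg/mL = 46.23528 mg
Stage 3: 5.3 mL/hr × 1.9 hr = 10.07 mL → 10.07 mL × 1.624 mg/mL = 16.35368 mg
Total = 38.976 + 46.23528 + 16.35368 = 101.565 mg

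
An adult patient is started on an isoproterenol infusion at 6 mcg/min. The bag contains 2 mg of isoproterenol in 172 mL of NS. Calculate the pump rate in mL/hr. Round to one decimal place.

31.0 mL/hr

6 mcg/min × 60 min/hr = 360 mcg/hr
Concentration = 2 mg ÷ 172 mL = 0.01162791 mg/mL = 11.62791 mcg/mL
Rate = 360 mcg/hr ÷ 11.62791 mcg/mL = 30.96 mL/hr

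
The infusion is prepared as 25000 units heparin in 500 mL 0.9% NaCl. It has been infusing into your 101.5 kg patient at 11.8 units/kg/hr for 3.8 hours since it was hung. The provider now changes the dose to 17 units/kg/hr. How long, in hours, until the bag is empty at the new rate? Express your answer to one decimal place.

11.9 hours

Initial rate:
Dose = 11.8 units/kg/hr × 101.5 kg = 1197.7 units/hr
Concentration = 25000 units ÷ 500 mL = 50 units/mL
Rate = 1197.7 units/hr ÷ 50 units/mL = 23.954 mL/hr
Volume infused so far = 23.954 mL/hr × 3.8 hr = 91.0252 mL
Volume remaining = 500 − 91.0252 = 408.9748 mL
New rate:
Dose = 17 units/kg/hr × 101.5 kg = 1725.5 units/hr
Rate = 1725.5 units/hr ÷ 50 units/mL = 34.51 mL/hr
Time remaining = 408.9748 mL ÷ 34.51 mL/hr = 11.85091 hr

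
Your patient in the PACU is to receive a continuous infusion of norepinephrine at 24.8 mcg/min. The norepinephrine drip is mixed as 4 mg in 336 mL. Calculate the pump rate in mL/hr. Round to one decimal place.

24.8 mcg/min × 60 min/hr = 1488 mcg/hr
Concentration = 4 mg ÷ 336 mL = 0.01190476 mg/mL = 11.90476 mcg/mL
Rate = 1488 mcg/hr ÷ 11.90476 mcg/mL = 124.992 mL/hr

125.0 mL/hr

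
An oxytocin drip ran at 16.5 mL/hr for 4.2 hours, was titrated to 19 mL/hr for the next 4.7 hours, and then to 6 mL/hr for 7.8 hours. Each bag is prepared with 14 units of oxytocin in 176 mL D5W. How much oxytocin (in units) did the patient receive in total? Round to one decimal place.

16.3 units

Concentration = 14 units ÷ 176 mL = 0.07954545 units/mL
Stage 1: 16.5 mL/hr × 4.2 hr = 69.3 mL → 69.3 mL × 0.07954545 units/mL = 5.5125 units
Stage 2: 19 mL/hr × 4.7 hr = 89.3 mL → 89.3 mL × 0.07954545 units/mL = 7.103409 units
Stage 3: 6 mL/hr × 7.8 hr = 46.8 mL → 46.8 mL × 0.07954545 units/mL = 3.722727 units
Total = 5.5125 + 7.103409 + 3.722727 = 16.33864 units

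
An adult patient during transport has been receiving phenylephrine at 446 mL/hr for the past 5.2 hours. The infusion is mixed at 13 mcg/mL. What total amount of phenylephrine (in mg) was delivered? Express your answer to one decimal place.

30.1 mg

Drug rate = 446 mL/hr × 13 mcg/mL = 5798 mcg/hr
Total = 5798 mcg/hr × 5.2 hr = 30149.6 mcg = 30.1496 mg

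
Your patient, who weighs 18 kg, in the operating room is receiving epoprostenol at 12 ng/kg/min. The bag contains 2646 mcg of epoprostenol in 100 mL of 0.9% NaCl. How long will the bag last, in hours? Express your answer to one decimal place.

204.2 hours

Dose = 12 ng/kg/min × 18 kg = 216 ng/min
216 ng/min × 60 min/hr = 12960 ng/hr
Concentration = 2646 mcg ÷ 100 mL = 26.46 mcg/mL = 26460 ng/mL
Rate = 12960 ng/hr ÷ 26460 ng/mL = 0.4897959 mL/hr
Duration = 100 mL ÷ 0.4897959 mL/hr = 204.1667 hr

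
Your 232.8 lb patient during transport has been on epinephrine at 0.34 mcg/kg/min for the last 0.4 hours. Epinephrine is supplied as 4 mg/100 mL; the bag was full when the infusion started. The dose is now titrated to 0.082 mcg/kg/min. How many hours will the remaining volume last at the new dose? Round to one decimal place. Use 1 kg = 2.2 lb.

6.0 hours

Initial rate:
Weight = 232.8 lb ÷ 2.2 lb/kg = 105.8182 kg
Dose = 0.34 mcg/kg/min × 105.8182 kg = 35.97818 mcg/min
35.97818 mcg/min × 60 min/hr = 2158.691 mcg/hr
Concentration = 4 mg ÷ 100 mL = 0.04 mg/mL = 40 mcg/mL
Rate = 2158.691 mcg/hr ÷ 40 mcg/mL = 53.96727 mL/hr
Volume infused so far = 53.96727 mL/hr × 0.4 hr = 21.58691 mL
Volume remaining = 100 − 21.58691 = 78.41309 mL
New rate:
Dose = 0.082 mcg/kg/min × 105.8182 kg = 8.677091 mcg/min
8.677091 mcg/min × 60 min/hr = 520.6255 mcg/hr
Rate = 520.6255 mcg/hr ÷ 40 mcg/mL = 13.01564 mL/hr
Time remaining = 78.41309 mL ÷ 13.01564 mL/hr = 6.02453 hr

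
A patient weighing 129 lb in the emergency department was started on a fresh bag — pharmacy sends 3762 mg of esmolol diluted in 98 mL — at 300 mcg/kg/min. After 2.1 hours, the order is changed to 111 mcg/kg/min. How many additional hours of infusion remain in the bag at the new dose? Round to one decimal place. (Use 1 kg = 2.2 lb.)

Initial rate:
Weight = 129 lb ÷ 2.2 lb/kg = 58.63636 kg
Dose = 300 mcg/kg/min × 58.63636 kg = 17590.91 mcg/min
17590.91 mcg/min × 60 min/hr = 1055455 mcg/hr
Concentration = 3762 mg ÷ 98 mL = 38.38776 mg/mL = 38387.76 mcg/mL
Rate = 1055455 mcg/hr ÷ 38387.76 mcg/mL = 27.49456 mL/hr
Volume infused so far = 27.49456 mL/hr × 2.1 hr = 57.73858 mL
Volume remaining = 98 − 57.73858 = 40.26142 mL
New rate:
Dose = 111 mcg/kg/min × 58.63636 kg = 6508.636 mcg/min
6508.636 mcg/min × 60 min/hr = 390518.2 mcg/hr
Rate = 390518.2 mcg/hr ÷ 38387.76 mcg/mL = 10.17299 mL/hr
Time remaining = 40.26142 mL ÷ 10.17299 mL/hr = 3.957679 hr

4.0 hours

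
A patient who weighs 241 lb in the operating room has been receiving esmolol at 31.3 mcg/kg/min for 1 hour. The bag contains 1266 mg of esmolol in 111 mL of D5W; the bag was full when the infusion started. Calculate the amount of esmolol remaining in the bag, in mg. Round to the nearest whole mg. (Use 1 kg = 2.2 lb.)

Weight = 241 lb ÷ 2.2 lb/kg = 109.5455 kg
Dose = 31.3 mcg/kg/min × 109.5455 kg = 3428.773 mcg/min
3428.773 mcg/min × 60 min/hr = 205726.4 mcg/hr
Concentration = 1266 mg ÷ 111 mL = 11.40541 mg/mL = 11405.41 mcg/mL
Rate = 205726.4 mcg/hr ÷ 11405.41 mcg/mL = 18.03762 mL/hr
Volume infused = 18.03762 mL/hr × 1 hr = 18.03762 mL
Volume remaining = 111 − 18.03762 = 92.96238 mL
Drug remaining = 92.96238 mL × 11405.41 mcg/mL = 1060274 mcg = 1060.274 mg

1060 mg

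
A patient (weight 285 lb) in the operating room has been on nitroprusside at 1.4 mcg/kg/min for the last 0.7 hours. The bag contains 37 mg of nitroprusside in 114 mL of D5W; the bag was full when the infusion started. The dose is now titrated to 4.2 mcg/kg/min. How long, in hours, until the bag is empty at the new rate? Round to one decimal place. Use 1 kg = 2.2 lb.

Initial rate:
Weight = 285 lb ÷ 2.2 lb/kg = 129.5455 kg
Dose = 1.4 mcg/kg/min × 129.5455 kg = 181.3636 mcg/min
181.3636 mcg/min × 60 min/hr = 10881.82 mcg/hr
Concentration = 37 mg ÷ 114 mL = 0.3245614 mg/mL = 324.5614 mcg/mL
Rate = 10881.82 mcg/hr ÷ 324.5614 mcg/mL = 33.52776 mL/hr
Volume infused so far = 33.52776 mL/hr × 0.7 hr = 23.46943 mL
Volume remaining = 114 − 23.46943 = 90.53057 mL
New rate:
Dose = 4.2 mcg/kg/min × 129.5455 kg = 544.0909 mcg/min
544.0909 mcg/min × 60 min/hr = 32645.45 mcg/hr
Rate = 32645.45 mcg/hr ÷ 324.5614 mcg/mL = 100.5833 mL/hr
Time remaining = 90.53057 mL ÷ 100.5833 mL/hr = 0.9000557 hr

0.9 hours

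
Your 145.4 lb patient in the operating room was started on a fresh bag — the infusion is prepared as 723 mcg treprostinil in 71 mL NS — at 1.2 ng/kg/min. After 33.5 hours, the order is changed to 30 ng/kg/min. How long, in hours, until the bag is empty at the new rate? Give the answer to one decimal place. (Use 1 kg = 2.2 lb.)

4.7 hours

Initial rate:
Weight = 145.4 lb ÷ 2.2 lb/kg = 66.09091 kg
Dose = 1.2 ng/kg/min × 66.09091 kg = 79.30909 ng/min
79.30909 ng/min × 60 min/hr = 4758.545 ng/hr
Concentration = 723 mcg ÷ 71 mL = 10.1831 mcg/mL = 10183.1 ng/mL
Rate = 4758.545 ng/hr ÷ 10183.1 ng/mL = 0.4672984 mL/hr
Volume infused so far = 0.4672984 mL/hr × 33.5 hr = 15.6545 mL
Volume remaining = 71 − 15.6545 = 55.3455 mL
New rate:
Dose = 30 ng/kg/min × 66.09091 kg = 1982.727 ng/min
1982.727 ng/min × 60 min/hr = 118963.6 ng/hr
Rate = 118963.6 ng/hr ÷ 10183.1 ng/mL = 11.68246 mL/hr
Time remaining = 55.3455 mL ÷ 11.68246 mL/hr = 4.737487 hr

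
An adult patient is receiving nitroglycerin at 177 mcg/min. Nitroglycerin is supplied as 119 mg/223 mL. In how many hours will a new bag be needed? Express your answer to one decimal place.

11.2 hours

177 mcg/min × 60 min/hr = 10620 mcg/hr
Concentration = 119 mg ÷ 223 mL = 0.5336323 mg/mL = 533.6323 mcg/mL
Rate = 10620 mcg/hr ÷ 533.6323 mcg/mL = 19.90134 mL/hr
Duration = 223 mL ÷ 19.90134 mL/hr = 11.20527 hr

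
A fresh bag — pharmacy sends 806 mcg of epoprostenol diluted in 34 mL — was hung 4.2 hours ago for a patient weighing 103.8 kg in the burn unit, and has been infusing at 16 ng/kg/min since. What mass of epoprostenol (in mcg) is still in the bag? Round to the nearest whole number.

Dose = 16 ng/kg/min × 103.8 kg = 1660.8 ng/min
1660.8 ng/min × 60 min/hr = 99648 ng/hr
Concentration = 806 mcg ÷ 34 mL = 23.70588 mcg/mL = 23705.88 ng/mL
Rate = 99648 ng/hr ÷ 23705.88 ng/mL = 4.203514 mL/hr
Volume infused = 4.203514 mL/hr × 4.2 hr = 17.65476 mL
Volume remaining = 34 − 17.65476 = 16.34524 mL
Drug remaining = 16.34524 mL × 23705.88 ng/mL = 387478.4 ng = 387.4784 mcg

387 mcg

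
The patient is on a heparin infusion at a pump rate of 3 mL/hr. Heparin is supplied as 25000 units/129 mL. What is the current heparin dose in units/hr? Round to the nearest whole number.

Concentration = 25000 units ÷ 129 mL = 193.7984 units/mL
Drug rate = 3 mL/hr × 193.7984 units/mL = 581.3953 units/hr

581 units/hr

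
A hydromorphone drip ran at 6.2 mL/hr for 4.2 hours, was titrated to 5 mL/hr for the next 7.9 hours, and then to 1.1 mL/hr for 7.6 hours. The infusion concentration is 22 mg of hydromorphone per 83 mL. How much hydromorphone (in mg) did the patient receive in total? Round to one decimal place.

19.6 mg

Concentration = 22 mg ÷ 83 mL = 0.2650602 mg/mL
Stage 1: 6.2 mL/hr × 4.2 hr = 26.04 mL → 26.04 mL × 0.2650602 mg/mL = 6.902169 mg
Stage 2: 5 mL/hr × 7.9 hr = 39.5 mL → 39.5 mL × 0.2650602 mg/mL = 10.46988 mg
Stage 3: 1.1 mL/hr × 7.6 hr = 8.36 mL → 8.36 mL × 0.2650602 mg/mL = 2.215904 mg
Total = 6.902169 + 10.46988 + 2.215904 = 19.58795 mg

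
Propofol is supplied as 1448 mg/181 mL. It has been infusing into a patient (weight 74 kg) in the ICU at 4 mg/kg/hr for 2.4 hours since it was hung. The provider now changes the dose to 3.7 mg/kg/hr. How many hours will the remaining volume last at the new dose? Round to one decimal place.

Initial rate:
Dose = 4 mg/kg/hr × 74 kg = 296 mg/hr
Concentration = 1448 mg ÷ 181 mL = 8 mg/mL
Rate = 296 mg/hr ÷ 8 mg/mL = 37 mL/hr
Volume infused so far = 37 mL/hr × 2.4 hr = 88.8 mL
Volume remaining = 181 − 88.8 = 92.2 mL
New rate:
Dose = 3.7 mg/kg/hr × 74 kg = 273.8 mg/hr
Rate = 273.8 mg/hr ÷ 8 mg/mL = 34.225 mL/hr
Time remaining = 92.2 mL ÷ 34.225 mL/hr = 2.693937 hr

2.7 hours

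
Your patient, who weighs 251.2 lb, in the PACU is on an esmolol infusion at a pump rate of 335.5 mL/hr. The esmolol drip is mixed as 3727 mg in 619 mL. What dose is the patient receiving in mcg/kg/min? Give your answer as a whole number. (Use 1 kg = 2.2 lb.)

Weight = 251.2 lb ÷ 2.2 lb/kg = 114.1818 kg
Concentration = 3727 mg ÷ 619 mL = 6.021002 mg/mL = 6021.002 mcg/mL
Drug rate = 335.5 mL/hr × 6021.002 mcg/mL = 2020046 mcg/hr
2020046 mcg/hr ÷ 60 min/hr = 33667.43 mcg/min
33667.43 mcg/min ÷ 114.1818 kg = 294.8581 mcg/kg/min

295 mcg/kg/min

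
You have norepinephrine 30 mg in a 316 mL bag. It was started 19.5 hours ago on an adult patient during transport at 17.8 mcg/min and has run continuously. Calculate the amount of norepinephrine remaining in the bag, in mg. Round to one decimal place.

9.2 mg

17.8 mcg/min × 60 min/hr = 1068 mcg/hr
Concentration = 30 mg ÷ 316 mL = 0.09493671 mg/mL = 94.93671 mcg/mL
Rate = 1068 mcg/hr ÷ 94.93671 mcg/mL = 11.2496 mL/hr
Volume infused = 11.2496 mL/hr × 19.5 hr = 219.3672 mL
Volume remaining = 316 − 219.3672 = 96.6328 mL
Drug remaining = 96.6328 mL × 94.93671 mcg/mL = 9174 mcg = 9.174 mg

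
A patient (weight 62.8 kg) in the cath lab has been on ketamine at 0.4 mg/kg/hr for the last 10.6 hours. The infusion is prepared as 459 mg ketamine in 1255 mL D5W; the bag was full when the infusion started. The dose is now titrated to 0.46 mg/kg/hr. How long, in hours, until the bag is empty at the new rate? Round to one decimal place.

6.7 hours

Initial rate:
Dose = 0.4 mg/kg/hr × 62.8 kg = 25.12 mg/hr
Concentration = 459 mg ÷ 1255 mL = 0.3657371 mg/mL
Rate = 25.12 mg/hr ÷ 0.3657371 mg/mL = 68.68322 mL/hr
Volume infused so far = 68.68322 mL/hr × 10.6 hr = 728.0422 mL
Volume remaining = 1255 − 728.0422 = 526.9578 mL
New rate:
Dose = 0.46 mg/kg/hr × 62.8 kg = 28.888 mg/hr
Rate = 28.888 mg/hr ÷ 0.3657371 mg/mL = 78.98571 mL/hr
Time remaining = 526.9578 mL ÷ 78.98571 mL/hr = 6.671559 hr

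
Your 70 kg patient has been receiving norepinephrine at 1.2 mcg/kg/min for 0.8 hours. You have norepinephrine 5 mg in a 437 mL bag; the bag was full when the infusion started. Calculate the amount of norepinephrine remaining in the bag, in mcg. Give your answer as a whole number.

968 mcg

Dose = 1.2 mcg/kg/min × 70 kg = 84 mcg/min
84 mcg/min × 60 min/hr = 5040 mcg/hr
Concentration = 5 mg ÷ 437 mL = 0.01144165 mg/mL = 11.44165 mcg/mL
Rate = 5040 mcg/hr ÷ 11.44165 mcg/mL = 440.496 mL/hr
Volume infused = 440.496 mL/hr × 0.8 hr = 352.3968 mL
Volume remaining = 437 − 352.3968 = 84.6032 mL
Drug remaining = 84.6032 mL × 11.44165 mcg/mL = 968 mcg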